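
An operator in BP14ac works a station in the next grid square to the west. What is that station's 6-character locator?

BP04xc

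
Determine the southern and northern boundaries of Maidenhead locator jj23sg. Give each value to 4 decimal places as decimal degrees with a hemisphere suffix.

Field J=9, J=9: +9·20° lon, +9·10° lat → SW at lon 0°, lat 0°.
Square 2, 3: +2·2° lon, +3·1° lat → SW at lon 4°, lat 3°.
Subsquare s=18, g=6: +18·0.0833333° lon, +6·0.0416667° lat → SW at lon 5.5°, lat 3.25°.
Cell spans 0.0833333° lon × 0.0416667° lat.
south 3.2500° N, north 3.2917° N.

3.2500° N, 3.2917° N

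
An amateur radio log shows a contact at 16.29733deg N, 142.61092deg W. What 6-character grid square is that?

BK86qh

Offset from 180°W / 90°S: lon 37.3891°, lat 106.2973°.
Field: 37.3891/20 → 1 → B, 106.2973/10 → 10 → K; chars BK.
Square: 17.3891/2 → 8, 6.2973/1 → 6; chars 86.
Subsquare: 1.3891/0.0833333 → 16 → q, 0.2973/0.0416667 → 7 → h; chars qh.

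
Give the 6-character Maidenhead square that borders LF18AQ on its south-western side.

LF08xp

Longitude subsquare a = 0; −1 → -1, wraps to 23 = x, carry into square.
Longitude square 1; −1 → 0.
Latitude subsquare q = 16; −1 → 15 = p.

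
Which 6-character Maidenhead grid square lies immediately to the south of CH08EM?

CH08el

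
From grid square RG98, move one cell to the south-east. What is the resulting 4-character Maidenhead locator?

AG07

Longitude square 9; +1 → 10, wraps to 0, carry into field.
Longitude field R = 17; +1 → 18, wraps to 0 = A, wrapping around the antimeridian.
Latitude square 8; −1 → 7.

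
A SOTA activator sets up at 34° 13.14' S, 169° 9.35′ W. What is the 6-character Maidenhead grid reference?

Shift to the Maidenhead origin (180°W, 90°S): lon 10.8442, lat 55.7810.
Field: 10.8442/20 → 0 → A, 55.7810/10 → 5 → F; chars AF.
Square: 10.8442/2 → 5, 5.7810/1 → 5; chars 55.
Subsquare: 0.8442/0.0833333 → 10 → k, 0.7810/0.0416667 → 18 → s; chars ks.

AF55ks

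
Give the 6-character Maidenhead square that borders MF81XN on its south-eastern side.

MF91am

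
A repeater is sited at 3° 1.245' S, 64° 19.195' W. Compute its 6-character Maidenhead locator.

FI76ux

Add 180° to longitude and 90° to latitude: 115.6801, 86.9792.
Field: 115.6801/20 → 5 → F, 86.9792/10 → 8 → I; chars FI.
Square: 15.6801/2 → 7, 6.9792/1 → 6; chars 76.
Subsquare: 1.6801/0.0833333 → 20 → u, 0.9792/0.0416667 → 23 → x; chars ux.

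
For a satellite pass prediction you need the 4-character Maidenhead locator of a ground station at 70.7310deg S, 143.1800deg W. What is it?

BB89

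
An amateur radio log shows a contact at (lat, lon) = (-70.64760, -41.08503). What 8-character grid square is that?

Shift to the Maidenhead origin (180°W, 90°S): lon 138.91497, lat 19.35240.
Field (20°×10°, letters A–R): 138.91497/20 → 6 → G, 19.35240/10 → 1 → B; chars GB.
Square (2°×1°, digits 0–9): 18.91497/2 → 9, 9.35240/1 → 9; chars 99.
Subsquare (5′×2.5′, letters a–x): 0.91497/0.0833333 → 10 → k, 0.35240/0.0416667 → 8 → i; chars ki.
Extended square (30″×15″, digits 0–9): 0.08164/0.00833333 → 9, 0.01907/0.00416667 → 4; chars 94.

GB99ki94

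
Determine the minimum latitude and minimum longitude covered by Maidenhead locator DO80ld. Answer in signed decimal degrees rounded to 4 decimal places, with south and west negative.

50.1250, -103.0833

Field D=3, O=14: +3·20° lon, +14·10° lat → SW at lon -120°, lat 50°.
Square 8, 0: +8·2° lon, +0·1° lat → SW at lon -104°, lat 50°.
Subsquare l=11, d=3: +11·0.0833333° lon, +3·0.0416667° lat → SW at lon -103.083°, lat 50.125°.
latitude 50.1250, longitude -103.0833.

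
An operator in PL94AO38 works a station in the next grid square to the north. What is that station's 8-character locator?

Latitude extended square 8; +1 → 9.
The longitude characters are unchanged.

PL94ao39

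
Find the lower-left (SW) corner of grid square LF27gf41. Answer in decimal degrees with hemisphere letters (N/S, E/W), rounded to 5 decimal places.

32.78750° S, 44.53333° E

Field L=11, F=5: +11·20° lon, +5·10° lat → SW at lon 40°, lat -40°.
Square 2, 7: +2·2° lon, +7·1° lat → SW at lon 44°, lat -33°.
Subsquare g=6, f=5: +6·0.0833333° lon, +5·0.0416667° lat → SW at lon 44.5°, lat -32.7917°.
Extended square 4, 1: +4·0.00833333° lon, +1·0.00416667° lat → SW at lon 44.5333°, lat -32.7875°.
latitude 32.78750° S, longitude 44.53333° E.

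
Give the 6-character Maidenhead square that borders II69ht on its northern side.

Latitude subsquare t = 19; +1 → 20 = u.
The longitude characters are unchanged.

II69hu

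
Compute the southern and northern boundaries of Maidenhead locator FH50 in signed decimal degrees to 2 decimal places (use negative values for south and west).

Field F=5, H=7: +5·20° lon, +7·10° lat → SW at lon -80°, lat -20°.
Square 5, 0: +5·2° lon, +0·1° lat → SW at lon -70°, lat -20°.
Cell spans 2° lon × 1° lat.
south -20.00, north -19.00.

-20.00, -19.00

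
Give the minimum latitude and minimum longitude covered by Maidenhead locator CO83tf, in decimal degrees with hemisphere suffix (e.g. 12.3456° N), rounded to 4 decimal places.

Field C=2, O=14: +2·20° lon, +14·10° lat → SW at lon -140°, lat 50°.
Square 8, 3: +8·2° lon, +3·1° lat → SW at lon -124°, lat 53°.
Subsquare t=19, f=5: +19·0.0833333° lon, +5·0.0416667° lat → SW at lon -122.417°, lat 53.2083°.
latitude 53.2083° N, longitude 122.4167° W.

53.2083° N, 122.4167° W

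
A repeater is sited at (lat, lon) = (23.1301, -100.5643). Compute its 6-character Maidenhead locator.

DL93rd

Shift to the Maidenhead origin (180°W, 90°S): lon 79.4357, lat 113.1301.
Field: lon ⌊79.4357/20⌋ = 3 → D; lat ⌊113.1301/10⌋ = 11 → L.
Square: lon ⌊19.4357/2⌋ = 9; lat ⌊3.1301/1⌋ = 3.
Subsquare: lon ⌊1.4357/0.0833333⌋ = 17 → r; lat ⌊0.1301/0.0416667⌋ = 3 → d.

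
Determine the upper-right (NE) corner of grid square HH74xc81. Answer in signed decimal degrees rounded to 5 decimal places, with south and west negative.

Field H=7, H=7: +7·20° lon, +7·10° lat → SW at lon -40°, lat -20°.
Square 7, 4: +7·2° lon, +4·1° lat → SW at lon -26°, lat -16°.
Subsquare x=23, c=2: +23·0.0833333° lon, +2·0.0416667° lat → SW at lon -24.0833°, lat -15.9167°.
Extended square 8, 1: +8·0.00833333° lon, +1·0.00416667° lat → SW at lon -24.0167°, lat -15.9125°.
Cell spans 0.00833333° lon × 0.00416667° lat. NE corner is SW corner plus one full cell.
latitude -15.90833, longitude -24.00833.

-15.90833, -24.00833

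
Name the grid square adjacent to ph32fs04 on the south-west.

PH32es93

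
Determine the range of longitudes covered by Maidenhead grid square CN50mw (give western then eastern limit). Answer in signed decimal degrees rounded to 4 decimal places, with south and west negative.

Field C=2, N=13: +2·20° lon, +13·10° lat → SW at lon -140°, lat 40°.
Square 5, 0: +5·2° lon, +0·1° lat → SW at lon -130°, lat 40°.
Subsquare m=12, w=22: +12·0.0833333° lon, +22·0.0416667° lat → SW at lon -129°, lat 40.9167°.
Cell spans 0.0833333° lon × 0.0416667° lat.
west -129.0000, east -128.9167.

-129.0000, -128.9167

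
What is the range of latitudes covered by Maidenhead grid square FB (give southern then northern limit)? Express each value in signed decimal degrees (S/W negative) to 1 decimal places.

-80.0, -70.0

Field F=5, B=1: +5·20° lon, +1·10° lat → SW at lon -80°, lat -80°.
Cell spans 20° lon × 10° lat.
south -80.0, north -70.0.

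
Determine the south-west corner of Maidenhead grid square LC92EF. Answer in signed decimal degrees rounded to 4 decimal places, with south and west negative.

Field L=11, C=2: +11·20° lon, +2·10° lat → SW at lon 40°, lat -70°.
Square 9, 2: +9·2° lon, +2·1° lat → SW at lon 58°, lat -68°.
Subsquare e=4, f=5: +4·0.0833333° lon, +5·0.0416667° lat → SW at lon 58.3333°, lat -67.7917°.
latitude -67.7917, longitude 58.3333.

-67.7917, 58.3333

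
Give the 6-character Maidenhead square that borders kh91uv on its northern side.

KH91uw

Latitude subsquare v = 21; +1 → 22 = w.
The longitude characters are unchanged.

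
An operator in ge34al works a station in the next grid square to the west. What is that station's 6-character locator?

GE24xl

Longitude subsquare a = 0; −1 → -1, wraps to 23 = x, carry into square.
Longitude square 3; −1 → 2.
The latitude characters are unchanged.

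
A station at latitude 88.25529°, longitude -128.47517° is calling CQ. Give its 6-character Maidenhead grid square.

CR58sg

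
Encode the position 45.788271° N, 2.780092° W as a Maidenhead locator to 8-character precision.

IN85os69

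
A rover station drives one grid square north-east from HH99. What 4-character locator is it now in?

Longitude square 9; +1 → 10, wraps to 0, carry into field.
Longitude field H = 7; +1 → 8 = I.
Latitude square 9; +1 → 10, wraps to 0, carry into field.
Latitude field H = 7; +1 → 8 = I.

II00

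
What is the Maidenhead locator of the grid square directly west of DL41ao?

Longitude subsquare a = 0; −1 → -1, wraps to 23 = x, carry into square.
Longitude square 4; −1 → 3.
The latitude characters are unchanged.

DL31xo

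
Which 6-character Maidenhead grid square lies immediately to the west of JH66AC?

JH56xc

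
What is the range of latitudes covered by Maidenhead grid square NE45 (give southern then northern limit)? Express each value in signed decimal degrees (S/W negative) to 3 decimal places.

-45.000, -44.000

Field N=13, E=4: +13·20° lon, +4·10° lat → SW at lon 80°, lat -50°.
Square 4, 5: +4·2° lon, +5·1° lat → SW at lon 88°, lat -45°.
Cell spans 2° lon × 1° lat.
south -45.000, north -44.000.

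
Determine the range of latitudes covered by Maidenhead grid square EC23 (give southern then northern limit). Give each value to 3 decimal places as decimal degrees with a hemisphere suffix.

Field E=4, C=2: +4·20° lon, +2·10° lat → SW at lon -100°, lat -70°.
Square 2, 3: +2·2° lon, +3·1° lat → SW at lon -96°, lat -67°.
Cell spans 2° lon × 1° lat.
south 67.000° S, north 66.000° S.

67.000° S, 66.000° S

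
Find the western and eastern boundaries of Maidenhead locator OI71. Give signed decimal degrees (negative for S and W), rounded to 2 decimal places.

114.00, 116.00

Field O=14, I=8: +14·20° lon, +8·10° lat → SW at lon 100°, lat -10°.
Square 7, 1: +7·2° lon, +1·1° lat → SW at lon 114°, lat -9°.
Cell spans 2° lon × 1° lat.
west 114.00, east 116.00.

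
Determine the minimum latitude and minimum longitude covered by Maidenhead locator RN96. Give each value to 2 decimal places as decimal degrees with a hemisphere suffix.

46.00° N, 178.00° E

Field R=17, N=13: +17·20° lon, +13·10° lat → SW at lon 160°, lat 40°.
Square 9, 6: +9·2° lon, +6·1° lat → SW at lon 178°, lat 46°.
latitude 46.00° N, longitude 178.00° E.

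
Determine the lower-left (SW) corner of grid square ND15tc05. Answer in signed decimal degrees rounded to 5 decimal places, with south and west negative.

Field N=13, D=3: +13·20° lon, +3·10° lat → SW at lon 80°, lat -60°.
Square 1, 5: +1·2° lon, +5·1° lat → SW at lon 82°, lat -55°.
Subsquare t=19, c=2: +19·0.0833333° lon, +2·0.0416667° lat → SW at lon 83.5833°, lat -54.9167°.
Extended square 0, 5: +0·0.00833333° lon, +5·0.00416667° lat → SW at lon 83.5833°, lat -54.8958°.
latitude -54.89583, longitude 83.58333.

-54.89583, 83.58333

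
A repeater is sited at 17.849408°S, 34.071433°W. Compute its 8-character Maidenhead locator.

Add 180° to longitude and 90° to latitude: 145.92857, 72.15059.
Field: lon ⌊145.92857/20⌋ = 7 → H; lat ⌊72.15059/10⌋ = 7 → H.
Square: lon ⌊5.92857/2⌋ = 2; lat ⌊2.15059/1⌋ = 2.
Subsquare: lon ⌊1.92857/0.0833333⌋ = 23 → x; lat ⌊0.15059/0.0416667⌋ = 3 → d.
Extended square: lon ⌊0.01190/0.00833333⌋ = 1; lat ⌊0.02559/0.00416667⌋ = 6.

HH22xd16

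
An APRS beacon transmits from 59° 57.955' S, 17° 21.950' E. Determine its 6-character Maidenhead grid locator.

JD80qa

Shift to the Maidenhead origin (180°W, 90°S): lon 197.3658, lat 30.0341.
Field: 197.3658/20 → 9 → J, 30.0341/10 → 3 → D; chars JD.
Square: 17.3658/2 → 8, 0.0341/1 → 0; chars 80.
Subsquare: 1.3658/0.0833333 → 16 → q, 0.0341/0.0416667 → 0 → a; chars qa.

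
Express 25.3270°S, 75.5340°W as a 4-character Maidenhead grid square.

Shift to the Maidenhead origin (180°W, 90°S): lon 104.47, lat 64.67.
Field: 104.47/20 → 5 → F, 64.67/10 → 6 → G; chars FG.
Square: 4.47/2 → 2, 4.67/1 → 4; chars 24.

FG24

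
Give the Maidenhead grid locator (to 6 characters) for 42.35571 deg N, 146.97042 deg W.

Shift to the Maidenhead origin (180°W, 90°S): lon 33.0296, lat 132.3557.
Field: lon ⌊33.0296/20⌋ = 1 → B; lat ⌊132.3557/10⌋ = 13 → N.
Square: lon ⌊13.0296/2⌋ = 6; lat ⌊2.3557/1⌋ = 2.
Subsquare: lon ⌊1.0296/0.0833333⌋ = 12 → m; lat ⌊0.3557/0.0416667⌋ = 8 → i.

BN62mi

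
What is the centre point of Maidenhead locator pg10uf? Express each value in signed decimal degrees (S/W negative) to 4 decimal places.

Field P=15, G=6: +15·20° lon, +6·10° lat → SW at lon 120°, lat -30°.
Square 1, 0: +1·2° lon, +0·1° lat → SW at lon 122°, lat -30°.
Subsquare u=20, f=5: +20·0.0833333° lon, +5·0.0416667° lat → SW at lon 123.667°, lat -29.7917°.
Cell spans 0.0833333° lon × 0.0416667° lat. Centre is SW corner plus half of each.
latitude -29.7708, longitude 123.7083.

-29.7708, 123.7083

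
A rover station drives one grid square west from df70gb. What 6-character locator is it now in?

DF70fb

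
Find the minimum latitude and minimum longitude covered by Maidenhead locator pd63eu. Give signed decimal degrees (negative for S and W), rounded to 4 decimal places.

Field P=15, D=3: +15·20° lon, +3·10° lat → SW at lon 120°, lat -60°.
Square 6, 3: +6·2° lon, +3·1° lat → SW at lon 132°, lat -57°.
Subsquare e=4, u=20: +4·0.0833333° lon, +20·0.0416667° lat → SW at lon 132.333°, lat -56.1667°.
latitude -56.1667, longitude 132.3333.

-56.1667, 132.3333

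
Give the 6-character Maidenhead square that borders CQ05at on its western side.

BQ95xt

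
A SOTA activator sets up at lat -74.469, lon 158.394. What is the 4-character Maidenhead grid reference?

QB95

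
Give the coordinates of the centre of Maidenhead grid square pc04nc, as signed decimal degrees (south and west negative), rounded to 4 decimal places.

Field P=15, C=2: +15·20° lon, +2·10° lat → SW at lon 120°, lat -70°.
Square 0, 4: +0·2° lon, +4·1° lat → SW at lon 120°, lat -66°.
Subsquare n=13, c=2: +13·0.0833333° lon, +2·0.0416667° lat → SW at lon 121.083°, lat -65.9167°.
Cell spans 0.0833333° lon × 0.0416667° lat. Centre is SW corner plus half of each.
latitude -65.8958, longitude 121.1250.

-65.8958, 121.1250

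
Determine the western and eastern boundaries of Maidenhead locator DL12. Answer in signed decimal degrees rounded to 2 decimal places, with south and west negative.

Field D=3, L=11: +3·20° lon, +11·10° lat → SW at lon -120°, lat 20°.
Square 1, 2: +1·2° lon, +2·1° lat → SW at lon -118°, lat 22°.
Cell spans 2° lon × 1° lat.
west -118.00, east -116.00.

-118.00, -116.00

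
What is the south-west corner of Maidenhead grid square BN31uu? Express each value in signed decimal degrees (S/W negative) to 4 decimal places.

41.8333, -152.3333

Field B=1, N=13: +1·20° lon, +13·10° lat → SW at lon -160°, lat 40°.
Square 3, 1: +3·2° lon, +1·1° lat → SW at lon -154°, lat 41°.
Subsquare u=20, u=20: +20·0.0833333° lon, +20·0.0416667° lat → SW at lon -152.333°, lat 41.8333°.
latitude 41.8333, longitude -152.3333.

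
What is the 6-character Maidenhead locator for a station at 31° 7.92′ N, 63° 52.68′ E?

MM11wd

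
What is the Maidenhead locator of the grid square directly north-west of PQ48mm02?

Longitude extended square 0; −1 → -1, wraps to 9, carry into subsquare.
Longitude subsquare m = 12; −1 → 11 = l.
Latitude extended square 2; +1 → 3.

PQ48lm93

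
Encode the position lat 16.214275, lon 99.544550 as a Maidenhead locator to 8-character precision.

NK96sf51

Shift to the Maidenhead origin (180°W, 90°S): lon 279.54455, lat 106.21428.
Field (20°×10°, letters A–R): 279.54455/20 → 13 → N, 106.21428/10 → 10 → K; chars NK.
Square (2°×1°, digits 0–9): 19.54455/2 → 9, 6.21428/1 → 6; chars 96.
Subsquare (5′×2.5′, letters a–x): 1.54455/0.0833333 → 18 → s, 0.21428/0.0416667 → 5 → f; chars sf.
Extended square (30″×15″, digits 0–9): 0.04455/0.00833333 → 5, 0.00594/0.00416667 → 1; chars 51.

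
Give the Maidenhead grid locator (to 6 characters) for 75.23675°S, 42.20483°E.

LB14cs

Offset from 180°W / 90°S: lon 222.2048°, lat 14.7632°.
Field: 222.2048/20 → 11 → L, 14.7632/10 → 1 → B; chars LB.
Square: 2.2048/2 → 1, 4.7632/1 → 4; chars 14.
Subsquare: 0.2048/0.0833333 → 2 → c, 0.7632/0.0416667 → 18 → s; chars cs.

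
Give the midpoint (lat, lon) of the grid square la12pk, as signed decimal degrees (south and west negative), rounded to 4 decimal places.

-87.5625, 43.2917

Field L=11, A=0: +11·20° lon, +0·10° lat → SW at lon 40°, lat -90°.
Square 1, 2: +1·2° lon, +2·1° lat → SW at lon 42°, lat -88°.
Subsquare p=15, k=10: +15·0.0833333° lon, +10·0.0416667° lat → SW at lon 43.25°, lat -87.5833°.
Cell spans 0.0833333° lon × 0.0416667° lat. Centre is SW corner plus half of each.
latitude -87.5625, longitude 43.2917.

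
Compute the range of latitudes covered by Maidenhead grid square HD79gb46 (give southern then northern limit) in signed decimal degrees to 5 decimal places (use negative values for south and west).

-50.93333, -50.92917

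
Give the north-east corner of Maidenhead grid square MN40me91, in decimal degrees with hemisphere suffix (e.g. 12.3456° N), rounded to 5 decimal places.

40.17500° N, 69.08333° E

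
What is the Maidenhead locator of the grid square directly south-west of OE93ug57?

Longitude extended square 5; −1 → 4.
Latitude extended square 7; −1 → 6.

OE93ug46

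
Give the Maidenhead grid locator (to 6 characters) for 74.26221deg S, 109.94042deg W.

DB55ar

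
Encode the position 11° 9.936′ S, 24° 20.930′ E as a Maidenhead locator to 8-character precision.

KH28eu10

Shift to the Maidenhead origin (180°W, 90°S): lon 204.34883, lat 78.83440.
Field: lon ⌊204.34883/20⌋ = 10 → K; lat ⌊78.83440/10⌋ = 7 → H.
Square: lon ⌊4.34883/2⌋ = 2; lat ⌊8.83440/1⌋ = 8.
Subsquare: lon ⌊0.34883/0.0833333⌋ = 4 → e; lat ⌊0.83440/0.0416667⌋ = 20 → u.
Extended square: lon ⌊0.01550/0.00833333⌋ = 1; lat ⌊0.00107/0.00416667⌋ = 0.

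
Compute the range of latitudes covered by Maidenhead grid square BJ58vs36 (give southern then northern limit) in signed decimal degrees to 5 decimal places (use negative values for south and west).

Field B=1, J=9: +1·20° lon, +9·10° lat → SW at lon -160°, lat 0°.
Square 5, 8: +5·2° lon, +8·1° lat → SW at lon -150°, lat 8°.
Subsquare v=21, s=18: +21·0.0833333° lon, +18·0.0416667° lat → SW at lon -148.25°, lat 8.75°.
Extended square 3, 6: +3·0.00833333° lon, +6·0.00416667° lat → SW at lon -148.225°, lat 8.775°.
Cell spans 0.00833333° lon × 0.00416667° lat.
south 8.77500, north 8.77917.

8.77500, 8.77917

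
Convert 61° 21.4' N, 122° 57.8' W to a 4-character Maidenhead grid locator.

CP81

Add 180° to longitude and 90° to latitude: 57.04, 151.36.
Field: lon ⌊57.04/20⌋ = 2 → C; lat ⌊151.36/10⌋ = 15 → P.
Square: lon ⌊17.04/2⌋ = 8; lat ⌊1.36/1⌋ = 1.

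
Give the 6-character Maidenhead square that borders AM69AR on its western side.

AM59xr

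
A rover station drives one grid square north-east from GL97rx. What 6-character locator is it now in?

GL98sa

Longitude subsquare r = 17; +1 → 18 = s.
Latitude subsquare x = 23; +1 → 24, wraps to 0 = a, carry into square.
Latitude square 7; +1 → 8.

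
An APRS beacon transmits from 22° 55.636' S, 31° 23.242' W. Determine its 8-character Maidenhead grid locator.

Offset from 180°W / 90°S: lon 148.61263°, lat 67.07273°.
Field: 148.61263/20 → 7 → H, 67.07273/10 → 6 → G; chars HG.
Square: 8.61263/2 → 4, 7.07273/1 → 7; chars 47.
Subsquare: 0.61263/0.0833333 → 7 → h, 0.07273/0.0416667 → 1 → b; chars hb.
Extended square: 0.02930/0.00833333 → 3, 0.03107/0.00416667 → 7; chars 37.

HG47hb37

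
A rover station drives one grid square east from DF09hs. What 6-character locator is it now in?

DF09is

Longitude subsquare h = 7; +1 → 8 = i.
The latitude characters are unchanged.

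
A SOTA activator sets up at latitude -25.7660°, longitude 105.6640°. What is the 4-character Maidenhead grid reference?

OG24

Offset from 180°W / 90°S: lon 285.66°, lat 64.23°.
Field (20°×10°, letters A–R): 285.66/20 → 14 → O, 64.23/10 → 6 → G; chars OG.
Square (2°×1°, digits 0–9): 5.66/2 → 2, 4.23/1 → 4; chars 24.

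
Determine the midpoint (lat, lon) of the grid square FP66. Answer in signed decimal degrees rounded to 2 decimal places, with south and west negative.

66.50, -67.00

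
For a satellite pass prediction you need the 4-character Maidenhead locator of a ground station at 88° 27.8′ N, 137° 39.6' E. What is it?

PR88

Add 180° to longitude and 90° to latitude: 317.66, 178.46.
Field (20°×10°, letters A–R): lon ⌊317.66/20⌋ = 15 → P; lat ⌊178.46/10⌋ = 17 → R.
Square (2°×1°, digits 0–9): lon ⌊17.66/2⌋ = 8; lat ⌊8.46/1⌋ = 8.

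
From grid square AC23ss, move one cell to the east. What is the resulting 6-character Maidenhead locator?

AC23ts

Longitude subsquare s = 18; +1 → 19 = t.
The latitude characters are unchanged.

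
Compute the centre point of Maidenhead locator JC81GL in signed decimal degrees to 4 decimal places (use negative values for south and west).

-68.5208, 16.5417

Field J=9, C=2: +9·20° lon, +2·10° lat → SW at lon 0°, lat -70°.
Square 8, 1: +8·2° lon, +1·1° lat → SW at lon 16°, lat -69°.
Subsquare g=6, l=11: +6·0.0833333° lon, +11·0.0416667° lat → SW at lon 16.5°, lat -68.5417°.
Cell spans 0.0833333° lon × 0.0416667° lat. Centre is SW corner plus half of each.
latitude -68.5208, longitude 16.5417.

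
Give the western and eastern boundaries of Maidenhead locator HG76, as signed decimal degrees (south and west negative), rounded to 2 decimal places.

Field H=7, G=6: +7·20° lon, +6·10° lat → SW at lon -40°, lat -30°.
Square 7, 6: +7·2° lon, +6·1° lat → SW at lon -26°, lat -24°.
Cell spans 2° lon × 1° lat.
west -26.00, east -24.00.

-26.00, -24.00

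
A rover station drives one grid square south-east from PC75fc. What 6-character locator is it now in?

PC75gb

Longitude subsquare f = 5; +1 → 6 = g.
Latitude subsquare c = 2; −1 → 1 = b.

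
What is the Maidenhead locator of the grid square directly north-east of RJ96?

Longitude square 9; +1 → 10, wraps to 0, carry into field.
Longitude field R = 17; +1 → 18, wraps to 0 = A, wrapping around the antimeridian.
Latitude square 6; +1 → 7.

AJ07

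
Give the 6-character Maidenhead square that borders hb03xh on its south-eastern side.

HB13ag

Longitude subsquare x = 23; +1 → 24, wraps to 0 = a, carry into square.
Longitude square 0; +1 → 1.
Latitude subsquare h = 7; −1 → 6 = g.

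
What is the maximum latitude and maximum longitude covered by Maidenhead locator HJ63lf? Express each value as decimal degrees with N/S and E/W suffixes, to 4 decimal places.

Field H=7, J=9: +7·20° lon, +9·10° lat → SW at lon -40°, lat 0°.
Square 6, 3: +6·2° lon, +3·1° lat → SW at lon -28°, lat 3°.
Subsquare l=11, f=5: +11·0.0833333° lon, +5·0.0416667° lat → SW at lon -27.0833°, lat 3.20833°.
Cell spans 0.0833333° lon × 0.0416667° lat. NE corner is SW corner plus one full cell.
latitude 3.2500° N, longitude 27.0000° W.

3.2500° N, 27.0000° W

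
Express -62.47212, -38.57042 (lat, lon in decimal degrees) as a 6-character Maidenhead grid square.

HC07rm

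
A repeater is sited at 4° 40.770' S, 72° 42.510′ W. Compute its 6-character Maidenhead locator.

FI35ph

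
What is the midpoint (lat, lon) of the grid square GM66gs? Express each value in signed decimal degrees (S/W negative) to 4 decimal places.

36.7708, -47.4583

Field G=6, M=12: +6·20° lon, +12·10° lat → SW at lon -60°, lat 30°.
Square 6, 6: +6·2° lon, +6·1° lat → SW at lon -48°, lat 36°.
Subsquare g=6, s=18: +6·0.0833333° lon, +18·0.0416667° lat → SW at lon -47.5°, lat 36.75°.
Cell spans 0.0833333° lon × 0.0416667° lat. Centre is SW corner plus half of each.
latitude 36.7708, longitude -47.4583.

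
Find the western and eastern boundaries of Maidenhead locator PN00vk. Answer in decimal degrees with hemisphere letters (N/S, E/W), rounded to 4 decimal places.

Field P=15, N=13: +15·20° lon, +13·10° lat → SW at lon 120°, lat 40°.
Square 0, 0: +0·2° lon, +0·1° lat → SW at lon 120°, lat 40°.
Subsquare v=21, k=10: +21·0.0833333° lon, +10·0.0416667° lat → SW at lon 121.75°, lat 40.4167°.
Cell spans 0.0833333° lon × 0.0416667° lat.
west 121.7500° E, east 121.8333° E.

121.7500° E, 121.8333° E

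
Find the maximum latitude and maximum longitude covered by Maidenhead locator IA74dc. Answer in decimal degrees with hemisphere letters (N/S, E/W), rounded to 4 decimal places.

Field I=8, A=0: +8·20° lon, +0·10° lat → SW at lon -20°, lat -90°.
Square 7, 4: +7·2° lon, +4·1° lat → SW at lon -6°, lat -86°.
Subsquare d=3, c=2: +3·0.0833333° lon, +2·0.0416667° lat → SW at lon -5.75°, lat -85.9167°.
Cell spans 0.0833333° lon × 0.0416667° lat. NE corner is SW corner plus one full cell.
latitude 85.8750° S, longitude 5.6667° W.

85.8750° S, 5.6667° W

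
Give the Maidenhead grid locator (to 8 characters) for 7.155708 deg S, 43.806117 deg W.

GI82cu32

Shift to the Maidenhead origin (180°W, 90°S): lon 136.19388, lat 82.84429.
Field (20°×10°, letters A–R): lon ⌊136.19388/20⌋ = 6 → G; lat ⌊82.84429/10⌋ = 8 → I.
Square (2°×1°, digits 0–9): lon ⌊16.19388/2⌋ = 8; lat ⌊2.84429/1⌋ = 2.
Subsquare (5′×2.5′, letters a–x): lon ⌊0.19388/0.0833333⌋ = 2 → c; lat ⌊0.84429/0.0416667⌋ = 20 → u.
Extended square (30″×15″, digits 0–9): lon ⌊0.02722/0.00833333⌋ = 3; lat ⌊0.01096/0.00416667⌋ = 2.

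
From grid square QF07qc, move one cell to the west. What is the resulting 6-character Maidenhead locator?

Longitude subsquare q = 16; −1 → 15 = p.
The latitude characters are unchanged.

QF07pc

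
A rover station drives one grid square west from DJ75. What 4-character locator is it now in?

Longitude square 7; −1 → 6.
The latitude characters are unchanged.

DJ65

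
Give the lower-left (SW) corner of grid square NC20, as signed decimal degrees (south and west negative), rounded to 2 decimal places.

Field N=13, C=2: +13·20° lon, +2·10° lat → SW at lon 80°, lat -70°.
Square 2, 0: +2·2° lon, +0·1° lat → SW at lon 84°, lat -70°.
latitude -70.00, longitude 84.00.

-70.00, 84.00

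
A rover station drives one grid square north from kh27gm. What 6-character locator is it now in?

KH27gn

Latitude subsquare m = 12; +1 → 13 = n.
The longitude characters are unchanged.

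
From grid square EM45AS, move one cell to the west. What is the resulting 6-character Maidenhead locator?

EM35xs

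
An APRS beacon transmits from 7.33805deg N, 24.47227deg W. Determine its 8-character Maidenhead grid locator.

HJ77si31

Offset from 180°W / 90°S: lon 155.52773°, lat 97.33805°.
Field (20°×10°, letters A–R): 155.52773/20 → 7 → H, 97.33805/10 → 9 → J; chars HJ.
Square (2°×1°, digits 0–9): 15.52773/2 → 7, 7.33805/1 → 7; chars 77.
Subsquare (5′×2.5′, letters a–x): 1.52773/0.0833333 → 18 → s, 0.33805/0.0416667 → 8 → i; chars si.
Extended square (30″×15″, digits 0–9): 0.02773/0.00833333 → 3, 0.00472/0.00416667 → 1; chars 31.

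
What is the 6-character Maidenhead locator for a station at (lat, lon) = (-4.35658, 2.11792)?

Offset from 180°W / 90°S: lon 182.1179°, lat 85.6434°.
Field (20°×10°, letters A–R): 182.1179/20 → 9 → J, 85.6434/10 → 8 → I; chars JI.
Square (2°×1°, digits 0–9): 2.1179/2 → 1, 5.6434/1 → 5; chars 15.
Subsquare (5′×2.5′, letters a–x): 0.1179/0.0833333 → 1 → b, 0.6434/0.0416667 → 15 → p; chars bp.

JI15bp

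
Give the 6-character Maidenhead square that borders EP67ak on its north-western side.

EP57xl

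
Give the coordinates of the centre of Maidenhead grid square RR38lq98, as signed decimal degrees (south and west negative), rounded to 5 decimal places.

Field R=17, R=17: +17·20° lon, +17·10° lat → SW at lon 160°, lat 80°.
Square 3, 8: +3·2° lon, +8·1° lat → SW at lon 166°, lat 88°.
Subsquare l=11, q=16: +11·0.0833333° lon, +16·0.0416667° lat → SW at lon 166.917°, lat 88.6667°.
Extended square 9, 8: +9·0.00833333° lon, +8·0.00416667° lat → SW at lon 166.992°, lat 88.7°.
Cell spans 0.00833333° lon × 0.00416667° lat. Centre is SW corner plus half of each.
latitude 88.70208, longitude 166.99583.

88.70208, 166.99583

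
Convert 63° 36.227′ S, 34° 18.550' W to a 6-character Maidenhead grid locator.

HC26uj

Offset from 180°W / 90°S: lon 145.6908°, lat 26.3962°.
Field: 145.6908/20 → 7 → H, 26.3962/10 → 2 → C; chars HC.
Square: 5.6908/2 → 2, 6.3962/1 → 6; chars 26.
Subsquare: 1.6908/0.0833333 → 20 → u, 0.3962/0.0416667 → 9 → j; chars uj.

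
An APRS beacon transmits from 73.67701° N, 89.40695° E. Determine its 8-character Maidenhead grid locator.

Shift to the Maidenhead origin (180°W, 90°S): lon 269.40695, lat 163.67701.
Field: lon ⌊269.40695/20⌋ = 13 → N; lat ⌊163.67701/10⌋ = 16 → Q.
Square: lon ⌊9.40695/2⌋ = 4; lat ⌊3.67701/1⌋ = 3.
Subsquare: lon ⌊1.40695/0.0833333⌋ = 16 → q; lat ⌊0.67701/0.0416667⌋ = 16 → q.
Extended square: lon ⌊0.07362/0.00833333⌋ = 8; lat ⌊0.01034/0.00416667⌋ = 2.

NQ43qq82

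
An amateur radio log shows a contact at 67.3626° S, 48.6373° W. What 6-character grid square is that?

GC52qp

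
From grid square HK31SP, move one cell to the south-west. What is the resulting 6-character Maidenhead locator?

Longitude subsquare s = 18; −1 → 17 = r.
Latitude subsquare p = 15; −1 → 14 = o.

HK31ro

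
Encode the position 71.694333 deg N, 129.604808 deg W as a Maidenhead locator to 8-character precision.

CQ51eq76

Shift to the Maidenhead origin (180°W, 90°S): lon 50.39519, lat 161.69433.
Field (20°×10°, letters A–R): 50.39519/20 → 2 → C, 161.69433/10 → 16 → Q; chars CQ.
Square (2°×1°, digits 0–9): 10.39519/2 → 5, 1.69433/1 → 1; chars 51.
Subsquare (5′×2.5′, letters a–x): 0.39519/0.0833333 → 4 → e, 0.69433/0.0416667 → 16 → q; chars eq.
Extended square (30″×15″, digits 0–9): 0.06186/0.00833333 → 7, 0.02767/0.00416667 → 6; chars 76.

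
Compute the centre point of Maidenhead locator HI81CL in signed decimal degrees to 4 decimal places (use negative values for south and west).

-8.5208, -23.7917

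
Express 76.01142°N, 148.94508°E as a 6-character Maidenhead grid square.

Shift to the Maidenhead origin (180°W, 90°S): lon 328.9451, lat 166.0114.
Field: 328.9451/20 → 16 → Q, 166.0114/10 → 16 → Q; chars QQ.
Square: 8.9451/2 → 4, 6.0114/1 → 6; chars 46.
Subsquare: 0.9451/0.0833333 → 11 → l, 0.0114/0.0416667 → 0 → a; chars la.

QQ46la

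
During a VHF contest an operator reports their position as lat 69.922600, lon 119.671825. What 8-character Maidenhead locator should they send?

OP99uw01

Add 180° to longitude and 90° to latitude: 299.67183, 159.92260.
Field (20°×10°, letters A–R): 299.67183/20 → 14 → O, 159.92260/10 → 15 → P; chars OP.
Square (2°×1°, digits 0–9): 19.67183/2 → 9, 9.92260/1 → 9; chars 99.
Subsquare (5′×2.5′, letters a–x): 1.67183/0.0833333 → 20 → u, 0.92260/0.0416667 → 22 → w; chars uw.
Extended square (30″×15″, digits 0–9): 0.00516/0.00833333 → 0, 0.00593/0.00416667 → 1; chars 01.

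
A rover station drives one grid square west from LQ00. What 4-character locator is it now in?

KQ90

Longitude square 0; −1 → -1, wraps to 9, carry into field.
Longitude field L = 11; −1 → 10 = K.
The latitude characters are unchanged.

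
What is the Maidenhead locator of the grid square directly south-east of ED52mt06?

ED52mt15

Longitude extended square 0; +1 → 1.
Latitude extended square 6; −1 → 5.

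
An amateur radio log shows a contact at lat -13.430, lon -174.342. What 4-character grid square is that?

AH26

Add 180° to longitude and 90° to latitude: 5.66, 76.57.
Field (20°×10°, letters A–R): lon ⌊5.66/20⌋ = 0 → A; lat ⌊76.57/10⌋ = 7 → H.
Square (2°×1°, digits 0–9): lon ⌊5.66/2⌋ = 2; lat ⌊6.57/1⌋ = 6.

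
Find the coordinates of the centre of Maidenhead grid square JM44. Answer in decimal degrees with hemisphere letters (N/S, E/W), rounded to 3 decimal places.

34.500° N, 9.000° E

Field J=9, M=12: +9·20° lon, +12·10° lat → SW at lon 0°, lat 30°.
Square 4, 4: +4·2° lon, +4·1° lat → SW at lon 8°, lat 34°.
Cell spans 2° lon × 1° lat. Centre is SW corner plus half of each.
latitude 34.500° N, longitude 9.000° E.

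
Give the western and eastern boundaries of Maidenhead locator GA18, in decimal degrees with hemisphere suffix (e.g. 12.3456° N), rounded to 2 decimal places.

58.00° W, 56.00° W

Field G=6, A=0: +6·20° lon, +0·10° lat → SW at lon -60°, lat -90°.
Square 1, 8: +1·2° lon, +8·1° lat → SW at lon -58°, lat -82°.
Cell spans 2° lon × 1° lat.
west 58.00° W, east 56.00° W.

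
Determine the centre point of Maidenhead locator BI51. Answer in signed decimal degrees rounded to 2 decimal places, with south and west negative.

-8.50, -149.00

Field B=1, I=8: +1·20° lon, +8·10° lat → SW at lon -160°, lat -10°.
Square 5, 1: +5·2° lon, +1·1° lat → SW at lon -150°, lat -9°.
Cell spans 2° lon × 1° lat. Centre is SW corner plus half of each.
latitude -8.50, longitude -149.00.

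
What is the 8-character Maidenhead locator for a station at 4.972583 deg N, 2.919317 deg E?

Add 180° to longitude and 90° to latitude: 182.91932, 94.97258.
Field: lon ⌊182.91932/20⌋ = 9 → J; lat ⌊94.97258/10⌋ = 9 → J.
Square: lon ⌊2.91932/2⌋ = 1; lat ⌊4.97258/1⌋ = 4.
Subsquare: lon ⌊0.91932/0.0833333⌋ = 11 → l; lat ⌊0.97258/0.0416667⌋ = 23 → x.
Extended square: lon ⌊0.00265/0.00833333⌋ = 0; lat ⌊0.01425/0.00416667⌋ = 3.

JJ14lx03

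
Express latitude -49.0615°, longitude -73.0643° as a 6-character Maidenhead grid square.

FE30lw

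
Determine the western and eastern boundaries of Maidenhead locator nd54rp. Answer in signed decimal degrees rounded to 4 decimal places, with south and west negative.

91.4167, 91.5000

Field N=13, D=3: +13·20° lon, +3·10° lat → SW at lon 80°, lat -60°.
Square 5, 4: +5·2° lon, +4·1° lat → SW at lon 90°, lat -56°.
Subsquare r=17, p=15: +17·0.0833333° lon, +15·0.0416667° lat → SW at lon 91.4167°, lat -55.375°.
Cell spans 0.0833333° lon × 0.0416667° lat.
west 91.4167, east 91.5000.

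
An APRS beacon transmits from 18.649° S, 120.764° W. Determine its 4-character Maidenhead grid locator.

Shift to the Maidenhead origin (180°W, 90°S): lon 59.24, lat 71.35.
Field: lon ⌊59.24/20⌋ = 2 → C; lat ⌊71.35/10⌋ = 7 → H.
Square: lon ⌊19.24/2⌋ = 9; lat ⌊1.35/1⌋ = 1.

CH91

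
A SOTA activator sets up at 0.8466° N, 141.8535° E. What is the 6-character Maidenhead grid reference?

QJ00wu

Add 180° to longitude and 90° to latitude: 321.8535, 90.8466.
Field: lon ⌊321.8535/20⌋ = 16 → Q; lat ⌊90.8466/10⌋ = 9 → J.
Square: lon ⌊1.8535/2⌋ = 0; lat ⌊0.8466/1⌋ = 0.
Subsquare: lon ⌊1.8535/0.0833333⌋ = 22 → w; lat ⌊0.8466/0.0416667⌋ = 20 → u.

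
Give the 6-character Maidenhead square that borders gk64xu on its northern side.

GK64xv

Latitude subsquare u = 20; +1 → 21 = v.
The longitude characters are unchanged.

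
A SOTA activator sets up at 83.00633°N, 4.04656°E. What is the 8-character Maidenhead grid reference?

JR23aa51

Shift to the Maidenhead origin (180°W, 90°S): lon 184.04656, lat 173.00633.
Field: 184.04656/20 → 9 → J, 173.00633/10 → 17 → R; chars JR.
Square: 4.04656/2 → 2, 3.00633/1 → 3; chars 23.
Subsquare: 0.04656/0.0833333 → 0 → a, 0.00633/0.0416667 → 0 → a; chars aa.
Extended square: 0.04656/0.00833333 → 5, 0.00633/0.00416667 → 1; chars 51.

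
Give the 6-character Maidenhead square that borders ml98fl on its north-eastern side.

ML98gm

Longitude subsquare f = 5; +1 → 6 = g.
Latitude subsquare l = 11; +1 → 12 = m.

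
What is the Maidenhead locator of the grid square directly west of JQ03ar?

Longitude subsquare a = 0; −1 → -1, wraps to 23 = x, carry into square.
Longitude square 0; −1 → -1, wraps to 9, carry into field.
Longitude field J = 9; −1 → 8 = I.
The latitude characters are unchanged.

IQ93xr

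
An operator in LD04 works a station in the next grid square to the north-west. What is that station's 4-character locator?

Longitude square 0; −1 → -1, wraps to 9, carry into field.
Longitude field L = 11; −1 → 10 = K.
Latitude square 4; +1 → 5.

KD95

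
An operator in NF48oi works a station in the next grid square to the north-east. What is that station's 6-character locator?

NF48pj

Longitude subsquare o = 14; +1 → 15 = p.
Latitude subsquare i = 8; +1 → 9 = j.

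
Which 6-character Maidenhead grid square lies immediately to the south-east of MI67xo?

MI77an

Longitude subsquare x = 23; +1 → 24, wraps to 0 = a, carry into square.
Longitude square 6; +1 → 7.
Latitude subsquare o = 14; −1 → 13 = n.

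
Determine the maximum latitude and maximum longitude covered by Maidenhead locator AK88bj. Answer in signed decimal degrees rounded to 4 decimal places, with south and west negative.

Field A=0, K=10: +0·20° lon, +10·10° lat → SW at lon -180°, lat 10°.
Square 8, 8: +8·2° lon, +8·1° lat → SW at lon -164°, lat 18°.
Subsquare b=1, j=9: +1·0.0833333° lon, +9·0.0416667° lat → SW at lon -163.917°, lat 18.375°.
Cell spans 0.0833333° lon × 0.0416667° lat. NE corner is SW corner plus one full cell.
latitude 18.4167, longitude -163.8333.

18.4167, -163.8333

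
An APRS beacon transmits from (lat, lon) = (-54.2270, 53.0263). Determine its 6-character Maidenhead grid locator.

LD65ms

Offset from 180°W / 90°S: lon 233.0263°, lat 35.7730°.
Field: 233.0263/20 → 11 → L, 35.7730/10 → 3 → D; chars LD.
Square: 13.0263/2 → 6, 5.7730/1 → 5; chars 65.
Subsquare: 1.0263/0.0833333 → 12 → m, 0.7730/0.0416667 → 18 → s; chars ms.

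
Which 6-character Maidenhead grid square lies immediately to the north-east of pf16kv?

Longitude subsquare k = 10; +1 → 11 = l.
Latitude subsquare v = 21; +1 → 22 = w.

PF16lw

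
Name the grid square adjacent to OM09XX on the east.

OM19ax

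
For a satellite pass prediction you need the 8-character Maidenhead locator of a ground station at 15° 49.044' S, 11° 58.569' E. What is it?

Add 180° to longitude and 90° to latitude: 191.97615, 74.18260.
Field: 191.97615/20 → 9 → J, 74.18260/10 → 7 → H; chars JH.
Square: 11.97615/2 → 5, 4.18260/1 → 4; chars 54.
Subsquare: 1.97615/0.0833333 → 23 → x, 0.18260/0.0416667 → 4 → e; chars xe.
Extended square: 0.05948/0.00833333 → 7, 0.01593/0.00416667 → 3; chars 73.

JH54xe73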